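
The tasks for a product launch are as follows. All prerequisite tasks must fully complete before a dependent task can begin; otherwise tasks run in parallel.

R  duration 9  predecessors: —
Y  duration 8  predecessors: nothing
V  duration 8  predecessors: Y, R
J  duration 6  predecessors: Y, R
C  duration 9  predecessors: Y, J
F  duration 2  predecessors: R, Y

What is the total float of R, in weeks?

Critical path: R→J→C = 9+6+9 = 24, so the finish is 24 weeks.
R finishes as early as 9 and must finish by 9.
Float = 24 − 24 = 0.

0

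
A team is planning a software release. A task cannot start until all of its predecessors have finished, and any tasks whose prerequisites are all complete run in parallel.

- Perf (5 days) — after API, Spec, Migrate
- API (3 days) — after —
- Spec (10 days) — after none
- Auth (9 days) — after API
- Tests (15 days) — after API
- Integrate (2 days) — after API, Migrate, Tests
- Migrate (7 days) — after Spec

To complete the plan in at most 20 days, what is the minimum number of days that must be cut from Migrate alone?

Current finish: 22 days; target: 20.
Migrate is on every critical path, so each day cut from Migrate cuts the finish by one (this holds down to a finish of 20).
Need 22 − 20 = 2 days off Migrate → Migrate becomes 5 days, finish becomes 20.

2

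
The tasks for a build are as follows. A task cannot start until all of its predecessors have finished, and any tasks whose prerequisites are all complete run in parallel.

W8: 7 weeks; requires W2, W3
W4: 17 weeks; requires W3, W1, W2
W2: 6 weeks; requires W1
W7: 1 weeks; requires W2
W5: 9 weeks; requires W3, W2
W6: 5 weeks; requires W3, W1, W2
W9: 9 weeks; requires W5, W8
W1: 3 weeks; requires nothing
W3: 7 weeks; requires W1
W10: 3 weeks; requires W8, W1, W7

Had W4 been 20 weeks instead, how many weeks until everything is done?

30

Critical path before the change: W1→W3→W5→W9 = 3+7+9+9 = 28 giving 28 weeks.
The longest path through W4 is only 27 weeks, so W4 has float 1.
Now W1→W3→W4 = 3+7+20 = 30 is longest, so the finish becomes 30 weeks.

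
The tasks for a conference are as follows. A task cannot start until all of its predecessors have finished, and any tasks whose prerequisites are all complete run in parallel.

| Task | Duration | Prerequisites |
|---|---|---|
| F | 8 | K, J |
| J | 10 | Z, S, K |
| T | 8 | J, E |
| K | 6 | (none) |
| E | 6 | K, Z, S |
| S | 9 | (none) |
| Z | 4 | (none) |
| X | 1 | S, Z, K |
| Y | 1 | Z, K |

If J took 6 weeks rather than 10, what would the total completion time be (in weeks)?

23

Critical path before the change: S→J→T = 9+10+8 = 27 giving 27 weeks.
J lies on that path, so at 6 weeks the path becomes 23 weeks.
New critical path: S→E→T = 9+6+8 = 23 ⇒ 23 weeks.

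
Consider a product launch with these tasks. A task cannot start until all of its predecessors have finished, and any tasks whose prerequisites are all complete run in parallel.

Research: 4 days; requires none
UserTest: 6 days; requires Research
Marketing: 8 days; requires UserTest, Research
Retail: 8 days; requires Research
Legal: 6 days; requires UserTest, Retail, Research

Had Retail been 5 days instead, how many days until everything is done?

Baseline: Research→Retail→Legal = 4+8+6 = 18 → 18 days.
Retail lies on that path, so at 5 days the path becomes 15 days.
The binding chain switches to Research→UserTest→Marketing = 4+6+8 = 18; finish 18 days.

18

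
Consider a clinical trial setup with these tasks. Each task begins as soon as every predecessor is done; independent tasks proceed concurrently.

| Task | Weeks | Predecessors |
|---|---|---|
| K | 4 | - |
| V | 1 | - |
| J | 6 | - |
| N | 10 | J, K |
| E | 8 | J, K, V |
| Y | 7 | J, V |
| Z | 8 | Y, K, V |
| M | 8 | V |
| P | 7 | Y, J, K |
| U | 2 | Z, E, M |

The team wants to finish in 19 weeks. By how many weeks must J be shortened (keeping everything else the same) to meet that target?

4

Current finish: 23 weeks; target: 19.
J is on every critical path, so each week cut from J cuts the finish by one (this holds down to a finish of 18).
Need 23 − 19 = 4 weeks off J → J becomes 2 weeks, finish becomes 19.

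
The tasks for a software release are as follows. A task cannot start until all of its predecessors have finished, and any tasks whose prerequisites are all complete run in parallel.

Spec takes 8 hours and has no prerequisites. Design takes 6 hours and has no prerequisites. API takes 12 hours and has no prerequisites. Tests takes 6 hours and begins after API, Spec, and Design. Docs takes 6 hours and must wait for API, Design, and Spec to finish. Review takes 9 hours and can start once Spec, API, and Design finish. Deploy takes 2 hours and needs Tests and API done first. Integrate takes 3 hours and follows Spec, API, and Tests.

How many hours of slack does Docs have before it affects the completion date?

Critical path: API→Tests→Integrate = 12+6+3 = 21, so the finish is 21 hours.
The longest chain containing Docs totals 18 hours.
Float = 21 − 18 = 3.

3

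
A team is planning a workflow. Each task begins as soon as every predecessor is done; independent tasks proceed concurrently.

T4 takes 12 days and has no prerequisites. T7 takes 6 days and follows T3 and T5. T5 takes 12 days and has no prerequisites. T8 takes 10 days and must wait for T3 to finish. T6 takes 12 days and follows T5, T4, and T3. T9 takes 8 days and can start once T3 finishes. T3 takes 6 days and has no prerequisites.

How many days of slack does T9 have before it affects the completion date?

The longest chain is T4→T6 = 12+12 = 24; overall finish 24 days.
The longest chain containing T9 totals 14 days.
Slack of T9 = 16 − 6 = 10 days.

10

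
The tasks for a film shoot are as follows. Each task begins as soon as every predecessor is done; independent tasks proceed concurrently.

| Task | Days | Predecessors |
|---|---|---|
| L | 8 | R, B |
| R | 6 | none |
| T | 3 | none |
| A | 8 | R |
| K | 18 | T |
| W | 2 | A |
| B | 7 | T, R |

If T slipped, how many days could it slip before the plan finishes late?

0

R→B→L = 6+7+8 = 21 sets the makespan at 21 days.
The longest chain containing T totals 21 days.
Slack of T = 0 − 0 = 0 days.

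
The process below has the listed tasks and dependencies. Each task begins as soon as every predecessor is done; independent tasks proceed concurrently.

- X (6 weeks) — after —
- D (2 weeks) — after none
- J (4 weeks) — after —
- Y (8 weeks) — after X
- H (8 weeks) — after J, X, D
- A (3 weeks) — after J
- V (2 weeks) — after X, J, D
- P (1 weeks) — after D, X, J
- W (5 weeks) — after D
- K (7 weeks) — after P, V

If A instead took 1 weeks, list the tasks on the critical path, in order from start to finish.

X, V, K

Critical path before the change: X→V→K = 6+2+7 = 15 giving 15 weeks.
The longest path through A is only 7 weeks, so A has float 8.
No other chain overtakes it, so the finish is 15 weeks.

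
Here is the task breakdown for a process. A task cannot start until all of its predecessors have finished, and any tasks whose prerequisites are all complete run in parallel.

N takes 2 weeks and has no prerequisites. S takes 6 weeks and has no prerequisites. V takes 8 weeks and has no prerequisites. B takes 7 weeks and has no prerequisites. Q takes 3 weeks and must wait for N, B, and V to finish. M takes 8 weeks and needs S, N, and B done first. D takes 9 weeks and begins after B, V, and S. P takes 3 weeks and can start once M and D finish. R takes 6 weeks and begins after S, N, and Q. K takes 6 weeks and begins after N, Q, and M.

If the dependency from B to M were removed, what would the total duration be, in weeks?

With the dependency in place, B→M→K = 7+8+6 = 21 sets the finish at 21 weeks.
Without B→M, M's earliest start moves from 7 to 6.
New critical path: S→M→K = 6+8+6 = 20 ⇒ 20 weeks.

20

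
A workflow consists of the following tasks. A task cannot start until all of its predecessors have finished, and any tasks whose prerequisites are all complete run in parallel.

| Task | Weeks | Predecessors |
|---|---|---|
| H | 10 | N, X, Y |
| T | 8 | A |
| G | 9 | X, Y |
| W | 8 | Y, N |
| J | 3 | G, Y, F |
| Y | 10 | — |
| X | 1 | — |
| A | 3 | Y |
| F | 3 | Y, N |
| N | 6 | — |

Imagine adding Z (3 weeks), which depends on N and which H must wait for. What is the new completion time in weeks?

Originally the job takes 22 weeks.
With Z inserted, H now waits for max(N, X, Y, Z).
New critical path: Y→G→J = 10+9+3 = 22 ⇒ 22 weeks.

22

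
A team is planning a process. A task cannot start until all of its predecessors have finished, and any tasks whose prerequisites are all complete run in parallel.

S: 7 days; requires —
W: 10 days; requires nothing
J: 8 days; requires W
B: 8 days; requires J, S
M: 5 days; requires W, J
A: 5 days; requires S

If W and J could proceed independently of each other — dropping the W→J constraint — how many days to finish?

16

Before: longest chain W→J→B = 10+8+8 = 26, finish 26.
Without W→J, J's earliest start moves from 10 to 0.
New critical path: J→B = 8+8 = 16 ⇒ 16 days.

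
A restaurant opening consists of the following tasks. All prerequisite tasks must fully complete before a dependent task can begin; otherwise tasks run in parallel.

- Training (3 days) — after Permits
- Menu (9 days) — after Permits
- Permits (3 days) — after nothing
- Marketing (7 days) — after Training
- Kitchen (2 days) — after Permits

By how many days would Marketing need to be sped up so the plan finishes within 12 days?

Current finish: 13 days; target: 12.
Marketing is on every critical path, so each day cut from Marketing cuts the finish by one (this holds down to a finish of 12).
Need 13 − 12 = 1 day off Marketing → Marketing becomes 6 days, finish becomes 12.

1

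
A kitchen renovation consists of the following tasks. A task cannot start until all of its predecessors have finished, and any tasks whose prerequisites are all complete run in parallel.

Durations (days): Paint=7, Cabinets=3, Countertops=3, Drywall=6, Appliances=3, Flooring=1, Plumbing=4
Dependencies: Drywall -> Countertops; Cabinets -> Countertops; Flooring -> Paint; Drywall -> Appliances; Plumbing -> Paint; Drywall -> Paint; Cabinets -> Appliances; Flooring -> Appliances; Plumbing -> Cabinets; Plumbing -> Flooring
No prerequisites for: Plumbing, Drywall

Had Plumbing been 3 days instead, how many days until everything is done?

Actual critical path: Drywall→Paint = 6+7 = 13 ⇒ 13 days.
Plumbing has 1 day of float (longest path through it is 12).
No other chain overtakes it, so the finish is 13 days.

13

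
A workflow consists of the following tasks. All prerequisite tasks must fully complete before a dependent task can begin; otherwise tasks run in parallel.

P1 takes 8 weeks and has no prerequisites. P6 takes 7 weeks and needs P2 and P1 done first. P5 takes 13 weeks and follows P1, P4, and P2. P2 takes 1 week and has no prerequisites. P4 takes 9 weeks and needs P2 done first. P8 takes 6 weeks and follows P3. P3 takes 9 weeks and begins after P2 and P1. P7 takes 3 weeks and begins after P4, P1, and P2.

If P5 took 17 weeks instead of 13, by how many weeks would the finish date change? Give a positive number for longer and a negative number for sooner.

The binding path is P2→P4→P5 = 1+9+13 = 23; finish at 23 weeks.
P5 lies on that path, so at 17 weeks the path becomes 27 weeks.
No other chain overtakes it, so the finish is 27 weeks.
Change in finish: 27 − 23 = +4 weeks.

4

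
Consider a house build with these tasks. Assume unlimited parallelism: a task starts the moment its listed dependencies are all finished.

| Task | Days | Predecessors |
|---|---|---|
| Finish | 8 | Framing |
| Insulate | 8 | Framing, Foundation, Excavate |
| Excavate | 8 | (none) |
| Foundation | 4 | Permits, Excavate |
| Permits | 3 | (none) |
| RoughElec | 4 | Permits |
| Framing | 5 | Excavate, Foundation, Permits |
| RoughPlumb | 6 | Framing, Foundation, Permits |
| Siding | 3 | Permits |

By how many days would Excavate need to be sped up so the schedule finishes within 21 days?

Current finish: 25 days; target: 21.
Excavate is on every critical path, so each day cut from Excavate cuts the finish by one (this holds down to a finish of 20).
Need 25 − 21 = 4 days off Excavate → Excavate becomes 4 days, finish becomes 21.

4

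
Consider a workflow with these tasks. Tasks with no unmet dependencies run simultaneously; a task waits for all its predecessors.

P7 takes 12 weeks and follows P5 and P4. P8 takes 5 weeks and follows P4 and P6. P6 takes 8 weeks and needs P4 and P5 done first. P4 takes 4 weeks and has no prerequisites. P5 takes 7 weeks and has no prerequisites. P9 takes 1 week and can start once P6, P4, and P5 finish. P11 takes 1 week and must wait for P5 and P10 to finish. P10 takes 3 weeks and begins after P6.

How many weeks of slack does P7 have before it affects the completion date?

1

The longest chain is P5→P6→P8 = 7+8+5 = 20; overall finish 20 weeks.
P7 finishes as early as 19 and must finish by 20.
Slack of P7 = 8 − 7 = 1 week.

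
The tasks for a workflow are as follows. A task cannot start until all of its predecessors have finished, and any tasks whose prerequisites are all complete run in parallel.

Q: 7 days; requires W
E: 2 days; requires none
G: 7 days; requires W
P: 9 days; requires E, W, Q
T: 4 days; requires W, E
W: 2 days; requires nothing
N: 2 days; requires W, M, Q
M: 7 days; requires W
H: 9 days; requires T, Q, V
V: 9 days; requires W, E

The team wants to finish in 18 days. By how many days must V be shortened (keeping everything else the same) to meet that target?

Current finish: 20 days; target: 18.
V is on every critical path, so each day cut from V cuts the finish by one (this holds down to a finish of 18).
Need 20 − 18 = 2 days off V → V becomes 7 days, finish becomes 18.

2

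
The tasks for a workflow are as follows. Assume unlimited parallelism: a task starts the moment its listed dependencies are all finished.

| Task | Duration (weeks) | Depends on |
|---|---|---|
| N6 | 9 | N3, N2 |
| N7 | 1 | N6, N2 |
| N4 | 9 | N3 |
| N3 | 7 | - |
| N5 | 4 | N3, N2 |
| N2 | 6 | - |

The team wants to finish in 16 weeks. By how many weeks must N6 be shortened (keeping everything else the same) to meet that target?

Current finish: 17 weeks; target: 16.
N6 is on every critical path, so each week cut from N6 cuts the finish by one (this holds down to a finish of 16).
Need 17 − 16 = 1 week off N6 → N6 becomes 8 weeks, finish becomes 16.

1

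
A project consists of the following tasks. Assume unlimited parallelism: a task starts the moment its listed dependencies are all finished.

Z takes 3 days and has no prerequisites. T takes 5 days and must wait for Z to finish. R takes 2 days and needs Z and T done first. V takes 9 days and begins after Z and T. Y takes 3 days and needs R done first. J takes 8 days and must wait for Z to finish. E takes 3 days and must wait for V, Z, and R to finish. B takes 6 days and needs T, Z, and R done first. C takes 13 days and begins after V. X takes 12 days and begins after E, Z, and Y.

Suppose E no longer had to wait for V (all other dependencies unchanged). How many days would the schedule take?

30

With the dependency in place, Z→T→V→E→X = 3+5+9+3+12 = 32 sets the finish at 32 days.
Without V→E, E's earliest start moves from 17 to 10.
The longest chain is now Z→T→V→C = 3+5+9+13 = 30, so the schedule takes 30 days.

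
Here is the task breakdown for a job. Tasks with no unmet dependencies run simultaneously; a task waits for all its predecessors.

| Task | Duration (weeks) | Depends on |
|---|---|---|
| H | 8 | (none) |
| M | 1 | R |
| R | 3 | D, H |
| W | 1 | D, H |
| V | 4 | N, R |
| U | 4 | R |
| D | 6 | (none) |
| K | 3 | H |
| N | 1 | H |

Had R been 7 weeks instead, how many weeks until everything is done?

19

Actual critical path: H→R→U = 8+3+4 = 15 ⇒ 15 weeks.
R is on the critical path; changing it to 7 makes that path 19 weeks.
That remains the longest chain; total 19 weeks.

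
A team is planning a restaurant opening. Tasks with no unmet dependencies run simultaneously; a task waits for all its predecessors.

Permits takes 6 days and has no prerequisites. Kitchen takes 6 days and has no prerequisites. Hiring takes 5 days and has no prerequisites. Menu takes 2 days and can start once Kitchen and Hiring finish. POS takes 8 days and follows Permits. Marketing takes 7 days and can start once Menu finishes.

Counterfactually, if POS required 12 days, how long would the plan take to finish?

18

Baseline: Kitchen→Menu→Marketing = 6+2+7 = 15 → 15 days.
POS has 1 day of float (longest path through it is 14).
New critical path: Permits→POS = 6+12 = 18 ⇒ 18 days.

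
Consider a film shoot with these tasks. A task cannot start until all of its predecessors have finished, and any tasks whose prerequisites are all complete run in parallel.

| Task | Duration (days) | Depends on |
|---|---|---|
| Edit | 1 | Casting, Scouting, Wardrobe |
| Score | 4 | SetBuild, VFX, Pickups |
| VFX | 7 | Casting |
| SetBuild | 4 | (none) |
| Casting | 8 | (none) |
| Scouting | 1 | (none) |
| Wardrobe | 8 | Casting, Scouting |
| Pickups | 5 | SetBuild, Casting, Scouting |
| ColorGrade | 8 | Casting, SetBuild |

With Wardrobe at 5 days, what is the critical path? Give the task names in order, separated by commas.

Casting, VFX, Score

Actual critical path: Casting→VFX→Score = 8+7+4 = 19 ⇒ 19 days.
The longest path through Wardrobe is only 17 days, so Wardrobe has float 2.
That remains the longest chain; total 19 days.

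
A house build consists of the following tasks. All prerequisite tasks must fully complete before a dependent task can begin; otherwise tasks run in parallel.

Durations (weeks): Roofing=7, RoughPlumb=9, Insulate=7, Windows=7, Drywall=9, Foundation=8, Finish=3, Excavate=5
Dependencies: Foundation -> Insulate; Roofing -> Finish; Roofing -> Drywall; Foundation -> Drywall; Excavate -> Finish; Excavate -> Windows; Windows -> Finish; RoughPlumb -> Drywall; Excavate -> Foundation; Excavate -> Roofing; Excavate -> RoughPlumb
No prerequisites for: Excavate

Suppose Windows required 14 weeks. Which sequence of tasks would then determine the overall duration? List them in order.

Excavate, RoughPlumb, Drywall

The binding path is Excavate→RoughPlumb→Drywall = 5+9+9 = 23; finish at 23 weeks.
Windows has 8 weeks of float (longest path through it is 15).
That remains the longest chain; total 23 weeks.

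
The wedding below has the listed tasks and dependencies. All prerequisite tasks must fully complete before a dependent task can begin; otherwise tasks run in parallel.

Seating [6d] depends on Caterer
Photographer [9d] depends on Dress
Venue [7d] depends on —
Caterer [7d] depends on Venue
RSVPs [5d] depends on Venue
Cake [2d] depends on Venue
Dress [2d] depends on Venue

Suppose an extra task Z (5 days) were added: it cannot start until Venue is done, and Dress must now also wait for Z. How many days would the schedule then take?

23

Originally the schedule takes 20 days.
With Z inserted, Dress now waits for max(Venue, Z).
New critical path: Venue→Z→Dress→Photographer = 7+5+2+9 = 23 ⇒ 23 days.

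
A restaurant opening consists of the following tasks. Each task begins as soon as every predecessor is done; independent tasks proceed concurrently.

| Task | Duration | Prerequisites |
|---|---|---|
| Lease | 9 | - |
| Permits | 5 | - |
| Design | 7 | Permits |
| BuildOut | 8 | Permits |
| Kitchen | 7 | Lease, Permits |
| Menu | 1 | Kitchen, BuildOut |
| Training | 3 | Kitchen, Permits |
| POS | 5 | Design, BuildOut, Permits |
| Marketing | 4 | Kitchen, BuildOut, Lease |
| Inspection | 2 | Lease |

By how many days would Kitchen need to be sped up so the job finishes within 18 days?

Current finish: 20 days; target: 18.
Kitchen is on every critical path, so each day cut from Kitchen cuts the finish by one (this holds down to a finish of 18).
Need 20 − 18 = 2 days off Kitchen → Kitchen becomes 5 days, finish becomes 18.

2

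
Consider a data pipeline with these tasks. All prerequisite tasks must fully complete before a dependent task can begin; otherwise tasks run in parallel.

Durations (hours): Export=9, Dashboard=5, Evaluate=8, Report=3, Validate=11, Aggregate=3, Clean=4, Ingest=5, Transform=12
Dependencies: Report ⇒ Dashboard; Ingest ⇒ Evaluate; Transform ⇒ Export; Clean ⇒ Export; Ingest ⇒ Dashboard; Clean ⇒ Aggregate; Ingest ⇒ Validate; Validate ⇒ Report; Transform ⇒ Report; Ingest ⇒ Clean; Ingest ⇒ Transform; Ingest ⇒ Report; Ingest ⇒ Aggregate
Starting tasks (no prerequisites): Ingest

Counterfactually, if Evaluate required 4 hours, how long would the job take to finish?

26

As given, the longest chain is Ingest→Transform→Export = 5+12+9 = 26, so the finish is 26 hours.
Evaluate is off the critical path — its longest chain is 13 hours, giving 13 of slack.
No other chain overtakes it, so the finish is 26 hours.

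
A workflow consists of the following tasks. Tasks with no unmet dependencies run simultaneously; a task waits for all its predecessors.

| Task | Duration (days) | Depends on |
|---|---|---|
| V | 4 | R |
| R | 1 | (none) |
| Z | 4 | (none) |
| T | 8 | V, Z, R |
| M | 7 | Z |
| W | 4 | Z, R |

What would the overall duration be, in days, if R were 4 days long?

16

The binding path is R→V→T = 1+4+8 = 13; finish at 13 days.
Since R is critical, the +3 change carries straight to that chain (now 16 days).
That remains the longest chain; total 16 days.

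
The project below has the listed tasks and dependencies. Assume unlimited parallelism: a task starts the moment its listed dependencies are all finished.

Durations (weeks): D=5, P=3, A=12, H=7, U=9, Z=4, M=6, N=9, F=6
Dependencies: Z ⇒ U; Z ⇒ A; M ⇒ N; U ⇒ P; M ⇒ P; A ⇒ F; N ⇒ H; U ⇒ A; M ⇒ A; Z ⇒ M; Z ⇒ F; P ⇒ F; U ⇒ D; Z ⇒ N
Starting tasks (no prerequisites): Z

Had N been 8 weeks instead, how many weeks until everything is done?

Baseline: Z→U→A→F = 4+9+12+6 = 31 → 31 weeks.
N has 5 weeks of float (longest path through it is 26).
That remains the longest chain; total 31 weeks.

31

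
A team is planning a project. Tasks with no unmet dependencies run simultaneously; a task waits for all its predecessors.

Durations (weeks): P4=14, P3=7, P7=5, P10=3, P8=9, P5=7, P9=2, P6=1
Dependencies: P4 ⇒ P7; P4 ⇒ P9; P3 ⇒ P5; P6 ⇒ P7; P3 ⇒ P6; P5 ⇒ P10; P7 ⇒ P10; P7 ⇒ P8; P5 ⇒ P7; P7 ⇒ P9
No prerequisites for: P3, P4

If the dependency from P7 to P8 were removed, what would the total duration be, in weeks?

With the dependency in place, P3→P5→P7→P8 = 7+7+5+9 = 28 sets the finish at 28 weeks.
Without P7→P8, P8's earliest start moves from 19 to 0.
The longest chain is now P3→P5→P7→P10 = 7+7+5+3 = 22, so the project takes 22 weeks.

22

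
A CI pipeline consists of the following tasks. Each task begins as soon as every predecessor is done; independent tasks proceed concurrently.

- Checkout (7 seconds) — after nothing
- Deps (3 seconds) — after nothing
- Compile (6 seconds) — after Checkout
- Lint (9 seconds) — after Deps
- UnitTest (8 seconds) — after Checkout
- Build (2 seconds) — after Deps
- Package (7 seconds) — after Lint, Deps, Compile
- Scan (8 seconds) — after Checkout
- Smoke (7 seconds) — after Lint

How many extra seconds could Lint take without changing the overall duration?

1

The longest chain is Checkout→Compile→Package = 7+6+7 = 20; overall finish 20 seconds.
The longest chain containing Lint totals 19 seconds.
So Lint can slip 13 − 12 = 1 second.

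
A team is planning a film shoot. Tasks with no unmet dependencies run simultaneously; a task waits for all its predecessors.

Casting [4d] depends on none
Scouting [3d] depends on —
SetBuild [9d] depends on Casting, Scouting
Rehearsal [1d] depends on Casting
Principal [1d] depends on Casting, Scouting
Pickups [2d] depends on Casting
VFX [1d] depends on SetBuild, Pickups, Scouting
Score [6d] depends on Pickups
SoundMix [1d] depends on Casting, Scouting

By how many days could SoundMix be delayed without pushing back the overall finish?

Casting→SetBuild→VFX = 4+9+1 = 14 sets the makespan at 14 days.
Longest path through SoundMix: 5 days (earliest finish 5, latest finish 14).
Slack of SoundMix = 13 − 4 = 9 days.

9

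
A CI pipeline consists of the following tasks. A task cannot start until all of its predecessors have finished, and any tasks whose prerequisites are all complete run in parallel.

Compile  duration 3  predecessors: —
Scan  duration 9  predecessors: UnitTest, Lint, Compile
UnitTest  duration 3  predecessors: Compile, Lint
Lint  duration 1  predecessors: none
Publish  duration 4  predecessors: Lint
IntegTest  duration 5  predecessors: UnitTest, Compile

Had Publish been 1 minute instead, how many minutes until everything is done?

15

Actual critical path: Compile→UnitTest→Scan = 3+3+9 = 15 ⇒ 15 minutes.
The longest path through Publish is only 5 minutes, so Publish has float 10.
That remains the longest chain; total 15 minutes.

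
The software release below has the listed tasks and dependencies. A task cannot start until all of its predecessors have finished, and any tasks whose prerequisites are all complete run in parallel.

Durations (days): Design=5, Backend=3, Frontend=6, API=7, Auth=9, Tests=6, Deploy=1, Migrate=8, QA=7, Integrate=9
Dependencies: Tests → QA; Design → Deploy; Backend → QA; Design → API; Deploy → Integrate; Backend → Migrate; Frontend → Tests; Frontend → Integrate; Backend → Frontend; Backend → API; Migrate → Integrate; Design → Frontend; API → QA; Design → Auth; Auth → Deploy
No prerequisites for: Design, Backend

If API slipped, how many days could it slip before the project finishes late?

5

The longest chain is Design→Frontend→Tests→QA = 5+6+6+7 = 24; overall finish 24 days.
Longest path through API: 19 days (earliest finish 12, latest finish 17).
So API can slip 17 − 12 = 5 days.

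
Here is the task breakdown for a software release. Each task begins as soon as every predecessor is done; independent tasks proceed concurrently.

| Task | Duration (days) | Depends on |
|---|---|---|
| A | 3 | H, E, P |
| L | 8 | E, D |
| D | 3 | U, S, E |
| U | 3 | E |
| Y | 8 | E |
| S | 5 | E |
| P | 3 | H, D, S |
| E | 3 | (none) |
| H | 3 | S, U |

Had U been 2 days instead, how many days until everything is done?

The binding path is E→S→D→L = 3+5+3+8 = 19; finish at 19 days.
The longest path through U is only 17 days, so U has float 2.
That remains the longest chain; total 19 days.

19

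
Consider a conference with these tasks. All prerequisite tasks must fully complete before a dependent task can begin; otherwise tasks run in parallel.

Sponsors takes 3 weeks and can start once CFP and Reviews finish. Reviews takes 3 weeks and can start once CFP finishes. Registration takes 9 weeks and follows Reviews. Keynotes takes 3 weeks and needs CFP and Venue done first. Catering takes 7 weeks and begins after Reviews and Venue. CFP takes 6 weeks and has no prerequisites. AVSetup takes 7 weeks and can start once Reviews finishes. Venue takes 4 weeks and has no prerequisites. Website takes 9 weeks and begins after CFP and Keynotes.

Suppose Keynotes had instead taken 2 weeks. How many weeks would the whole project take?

18

As given, the longest chain is CFP→Keynotes→Website = 6+3+9 = 18, so the finish is 18 weeks.
Keynotes is on the critical path; changing it to 2 makes that path 17 weeks.
New critical path: CFP→Reviews→Registration = 6+3+9 = 18 ⇒ 18 weeks.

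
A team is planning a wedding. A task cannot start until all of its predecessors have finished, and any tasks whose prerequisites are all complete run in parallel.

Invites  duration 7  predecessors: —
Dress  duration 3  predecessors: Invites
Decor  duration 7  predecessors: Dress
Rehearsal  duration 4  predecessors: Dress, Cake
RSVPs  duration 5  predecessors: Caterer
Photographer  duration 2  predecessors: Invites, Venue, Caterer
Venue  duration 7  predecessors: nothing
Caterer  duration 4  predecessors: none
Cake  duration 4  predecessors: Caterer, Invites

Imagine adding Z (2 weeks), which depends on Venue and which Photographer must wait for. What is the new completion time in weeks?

17

Originally the plan takes 17 weeks.
With Z inserted, Photographer now waits for max(Invites, Venue, Caterer, Z).
New critical path: Invites→Dress→Decor = 7+3+7 = 17 ⇒ 17 weeks.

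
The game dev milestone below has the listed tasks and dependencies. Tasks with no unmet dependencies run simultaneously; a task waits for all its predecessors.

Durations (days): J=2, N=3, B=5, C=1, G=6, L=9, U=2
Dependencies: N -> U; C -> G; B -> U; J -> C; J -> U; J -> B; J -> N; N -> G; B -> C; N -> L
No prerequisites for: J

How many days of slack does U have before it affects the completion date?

5

The longest chain is J→N→L = 2+3+9 = 14; overall finish 14 days.
Longest path through U: 9 days (earliest finish 9, latest finish 14).
Slack of U = 12 − 7 = 5 days.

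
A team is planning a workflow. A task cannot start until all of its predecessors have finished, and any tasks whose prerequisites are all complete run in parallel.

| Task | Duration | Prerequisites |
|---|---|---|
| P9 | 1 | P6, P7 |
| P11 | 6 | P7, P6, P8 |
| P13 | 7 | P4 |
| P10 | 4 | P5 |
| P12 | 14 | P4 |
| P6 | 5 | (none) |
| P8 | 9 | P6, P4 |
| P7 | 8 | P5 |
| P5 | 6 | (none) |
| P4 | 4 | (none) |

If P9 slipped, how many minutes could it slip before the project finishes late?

Critical path: P5→P7→P11 = 6+8+6 = 20, so the finish is 20 minutes.
Longest path through P9: 15 minutes (earliest finish 15, latest finish 20).
So P9 can slip 20 − 15 = 5 minutes.

5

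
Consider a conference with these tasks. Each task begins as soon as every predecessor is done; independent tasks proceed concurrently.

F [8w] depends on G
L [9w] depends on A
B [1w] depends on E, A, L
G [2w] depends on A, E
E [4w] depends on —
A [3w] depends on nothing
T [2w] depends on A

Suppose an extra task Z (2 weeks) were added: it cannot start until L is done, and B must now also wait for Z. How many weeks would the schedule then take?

Originally the schedule takes 14 weeks.
With Z inserted, B now waits for max(E, A, L, Z).
New critical path: A→L→Z→B = 3+9+2+1 = 15 ⇒ 15 weeks.

15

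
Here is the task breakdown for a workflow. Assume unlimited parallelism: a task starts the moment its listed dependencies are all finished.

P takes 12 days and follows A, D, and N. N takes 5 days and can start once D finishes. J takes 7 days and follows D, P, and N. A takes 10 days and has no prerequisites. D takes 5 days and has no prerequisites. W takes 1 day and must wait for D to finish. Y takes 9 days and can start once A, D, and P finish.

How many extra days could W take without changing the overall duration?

25

Critical path: D→N→P→Y = 5+5+12+9 = 31, so the finish is 31 days.
The longest chain containing W totals 6 days.
Slack of W = 30 − 5 = 25 days.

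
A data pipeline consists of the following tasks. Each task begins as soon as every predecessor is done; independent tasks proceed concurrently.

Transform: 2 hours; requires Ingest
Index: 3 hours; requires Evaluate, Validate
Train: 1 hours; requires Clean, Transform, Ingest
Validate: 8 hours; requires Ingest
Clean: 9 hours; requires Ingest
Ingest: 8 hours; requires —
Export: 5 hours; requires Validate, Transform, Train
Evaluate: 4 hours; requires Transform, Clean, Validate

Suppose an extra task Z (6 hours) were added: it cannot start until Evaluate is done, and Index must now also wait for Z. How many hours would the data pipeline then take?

Originally the data pipeline takes 24 hours.
With Z inserted, Index now waits for max(Evaluate, Validate, Z).
New critical path: Ingest→Clean→Evaluate→Z→Index = 8+9+4+6+3 = 30 ⇒ 30 hours.

30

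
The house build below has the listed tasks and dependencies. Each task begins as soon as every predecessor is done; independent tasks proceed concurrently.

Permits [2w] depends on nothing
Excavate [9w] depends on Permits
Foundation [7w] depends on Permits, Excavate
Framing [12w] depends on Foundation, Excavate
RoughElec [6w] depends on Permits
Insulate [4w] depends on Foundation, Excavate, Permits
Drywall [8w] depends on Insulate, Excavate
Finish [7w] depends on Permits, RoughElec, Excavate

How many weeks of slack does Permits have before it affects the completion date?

0

The longest chain is Permits→Excavate→Foundation→Framing = 2+9+7+12 = 30; overall finish 30 weeks.
The longest chain containing Permits totals 30 weeks.
Slack of Permits = 0 − 0 = 0 weeks.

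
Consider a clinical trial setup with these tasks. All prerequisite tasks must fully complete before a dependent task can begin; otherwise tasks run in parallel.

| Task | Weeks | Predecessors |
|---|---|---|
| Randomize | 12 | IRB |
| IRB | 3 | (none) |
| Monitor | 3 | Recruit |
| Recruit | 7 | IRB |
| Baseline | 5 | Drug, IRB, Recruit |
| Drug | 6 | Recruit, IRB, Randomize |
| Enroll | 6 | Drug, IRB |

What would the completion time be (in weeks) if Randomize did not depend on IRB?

24

With the dependency in place, IRB→Randomize→Drug→Enroll = 3+12+6+6 = 27 sets the finish at 27 weeks.
Without IRB→Randomize, Randomize's earliest start moves from 3 to 0.
After: Randomize→Drug→Enroll = 12+6+6 = 24 → 24 weeks.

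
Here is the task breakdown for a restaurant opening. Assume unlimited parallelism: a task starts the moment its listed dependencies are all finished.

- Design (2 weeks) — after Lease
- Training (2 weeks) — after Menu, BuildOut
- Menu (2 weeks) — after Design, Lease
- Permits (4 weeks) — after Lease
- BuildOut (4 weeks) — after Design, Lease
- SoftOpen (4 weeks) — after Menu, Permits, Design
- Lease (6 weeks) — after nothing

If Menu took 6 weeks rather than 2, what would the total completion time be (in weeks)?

18

Baseline: Lease→Design→Menu→SoftOpen = 6+2+2+4 = 14 → 14 weeks.
Menu lies on that path, so at 6 weeks the path becomes 18 weeks.
No other chain overtakes it, so the finish is 18 weeks.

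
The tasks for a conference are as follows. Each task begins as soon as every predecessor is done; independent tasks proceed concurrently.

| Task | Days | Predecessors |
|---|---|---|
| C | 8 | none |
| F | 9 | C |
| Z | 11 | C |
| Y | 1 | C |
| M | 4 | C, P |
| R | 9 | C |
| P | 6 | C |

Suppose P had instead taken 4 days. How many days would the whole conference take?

19

The binding path is C→Z = 8+11 = 19; finish at 19 days.
P is off the critical path — its longest chain is 18 days, giving 1 of slack.
No other chain overtakes it, so the finish is 19 days.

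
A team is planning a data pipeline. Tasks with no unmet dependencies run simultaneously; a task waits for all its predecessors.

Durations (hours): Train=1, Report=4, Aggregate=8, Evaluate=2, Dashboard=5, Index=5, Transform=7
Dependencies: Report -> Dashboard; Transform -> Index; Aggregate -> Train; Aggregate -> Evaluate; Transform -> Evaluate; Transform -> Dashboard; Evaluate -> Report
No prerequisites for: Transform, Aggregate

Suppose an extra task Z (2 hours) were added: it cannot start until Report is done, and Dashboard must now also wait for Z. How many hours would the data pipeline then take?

21

Originally the data pipeline takes 19 hours.
With Z inserted, Dashboard now waits for max(Report, Transform, Z).
New critical path: Aggregate→Evaluate→Report→Z→Dashboard = 8+2+4+2+5 = 21 ⇒ 21 hours.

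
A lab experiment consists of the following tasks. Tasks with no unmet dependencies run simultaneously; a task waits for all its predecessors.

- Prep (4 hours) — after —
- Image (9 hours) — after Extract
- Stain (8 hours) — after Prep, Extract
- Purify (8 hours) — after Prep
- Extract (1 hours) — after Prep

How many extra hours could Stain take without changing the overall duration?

1

Critical path: Prep→Extract→Image = 4+1+9 = 14, so the finish is 14 hours.
The longest chain containing Stain totals 13 hours.
Float = 14 − 13 = 1.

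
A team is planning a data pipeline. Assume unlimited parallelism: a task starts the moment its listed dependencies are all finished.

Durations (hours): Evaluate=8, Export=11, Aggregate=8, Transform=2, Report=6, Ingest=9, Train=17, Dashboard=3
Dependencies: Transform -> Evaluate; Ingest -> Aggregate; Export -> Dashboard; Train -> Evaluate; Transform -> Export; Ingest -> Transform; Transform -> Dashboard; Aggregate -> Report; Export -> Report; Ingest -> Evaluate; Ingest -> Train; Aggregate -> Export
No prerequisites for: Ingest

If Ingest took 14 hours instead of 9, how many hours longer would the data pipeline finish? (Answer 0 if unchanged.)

5

The binding path is Ingest→Aggregate→Export→Report = 9+8+11+6 = 34; finish at 34 hours.
Since Ingest is critical, the +5 change carries straight to that chain (now 39 hours).
No other chain overtakes it, so the finish is 39 hours.
Change in finish: 39 − 34 = +5 hours.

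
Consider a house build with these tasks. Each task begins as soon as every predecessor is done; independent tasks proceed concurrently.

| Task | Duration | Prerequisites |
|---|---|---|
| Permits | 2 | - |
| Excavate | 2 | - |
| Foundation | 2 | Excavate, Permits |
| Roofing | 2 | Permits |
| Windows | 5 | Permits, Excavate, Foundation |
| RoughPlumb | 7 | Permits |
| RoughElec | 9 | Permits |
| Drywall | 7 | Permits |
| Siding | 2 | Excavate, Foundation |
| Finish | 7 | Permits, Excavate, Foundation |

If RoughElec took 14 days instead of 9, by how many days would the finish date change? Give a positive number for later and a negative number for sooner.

Actual critical path: Permits→RoughElec = 2+9 = 11 ⇒ 11 days.
Since RoughElec is critical, the +5 change carries straight to that chain (now 16 days).
No other chain overtakes it, so the finish is 16 days.
Change in finish: 16 − 11 = +5 days.

5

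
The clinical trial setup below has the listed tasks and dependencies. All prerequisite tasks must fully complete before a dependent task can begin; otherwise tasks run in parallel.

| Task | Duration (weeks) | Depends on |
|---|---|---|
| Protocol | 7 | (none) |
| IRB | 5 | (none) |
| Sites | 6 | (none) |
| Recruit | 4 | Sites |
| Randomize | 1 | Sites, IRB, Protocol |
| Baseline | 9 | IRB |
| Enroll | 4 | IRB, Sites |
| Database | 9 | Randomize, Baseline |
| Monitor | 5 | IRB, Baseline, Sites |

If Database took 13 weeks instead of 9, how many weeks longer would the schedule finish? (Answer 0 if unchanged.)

4

As given, the longest chain is IRB→Baseline→Database = 5+9+9 = 23, so the finish is 23 weeks.
Since Database is critical, the +4 change carries straight to that chain (now 27 weeks).
The critical path is still IRB→Baseline→Database; finish is now 27 weeks.
Change in finish: 27 − 23 = +4 weeks.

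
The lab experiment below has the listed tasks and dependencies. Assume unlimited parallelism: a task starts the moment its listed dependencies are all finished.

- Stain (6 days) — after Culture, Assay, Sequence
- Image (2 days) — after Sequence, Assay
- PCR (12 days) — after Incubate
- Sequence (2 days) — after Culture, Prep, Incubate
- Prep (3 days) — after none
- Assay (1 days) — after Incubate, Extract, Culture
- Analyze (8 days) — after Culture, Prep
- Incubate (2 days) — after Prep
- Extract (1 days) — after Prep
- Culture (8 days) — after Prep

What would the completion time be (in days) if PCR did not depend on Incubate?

Original critical path: Prep→Culture→Sequence→Stain = 3+8+2+6 = 19 ⇒ 19 days.
Without Incubate→PCR, PCR's earliest start moves from 5 to 0.
The longest chain is now Prep→Culture→Sequence→Stain = 3+8+2+6 = 19, so the plan takes 19 days.

19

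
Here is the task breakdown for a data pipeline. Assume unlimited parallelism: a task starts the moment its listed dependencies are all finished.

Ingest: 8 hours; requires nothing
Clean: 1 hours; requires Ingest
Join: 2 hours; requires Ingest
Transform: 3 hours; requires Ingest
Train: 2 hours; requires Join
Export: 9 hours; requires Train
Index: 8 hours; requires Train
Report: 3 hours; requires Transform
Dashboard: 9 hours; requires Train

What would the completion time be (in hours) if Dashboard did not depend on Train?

Original critical path: Ingest→Join→Train→Export = 8+2+2+9 = 21 ⇒ 21 hours.
Without Train→Dashboard, Dashboard's earliest start moves from 12 to 0.
After: Ingest→Join→Train→Export = 8+2+2+9 = 21 → 21 hours.

21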